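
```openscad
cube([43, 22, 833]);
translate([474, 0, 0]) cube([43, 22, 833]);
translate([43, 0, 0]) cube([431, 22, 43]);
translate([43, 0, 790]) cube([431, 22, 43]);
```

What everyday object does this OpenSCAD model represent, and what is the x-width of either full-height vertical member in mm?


A picture frame. The border width is 43 mm.

Four thin pieces enclosing a rectangular opening — a picture frame. The two full-height stiles are 833 mm tall; the top rail sits at z = 790 and is 43 mm tall, so the border above the opening is 833 − 790 = 43 mm, matching the stile x-width.


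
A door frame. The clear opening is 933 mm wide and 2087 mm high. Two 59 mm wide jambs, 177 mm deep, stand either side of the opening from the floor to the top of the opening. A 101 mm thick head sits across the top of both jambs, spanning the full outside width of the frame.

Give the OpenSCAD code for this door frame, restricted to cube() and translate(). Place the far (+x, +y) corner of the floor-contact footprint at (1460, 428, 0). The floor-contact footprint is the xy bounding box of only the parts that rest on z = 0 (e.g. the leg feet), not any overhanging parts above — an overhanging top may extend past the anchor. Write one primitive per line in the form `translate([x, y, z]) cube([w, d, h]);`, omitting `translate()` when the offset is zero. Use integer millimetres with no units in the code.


translate([409, 251, 0]) cube([59, 177, 2087]);
translate([1401, 251, 0]) cube([59, 177, 2087]);
translate([409, 251, 2087]) cube([1051, 177, 101]);


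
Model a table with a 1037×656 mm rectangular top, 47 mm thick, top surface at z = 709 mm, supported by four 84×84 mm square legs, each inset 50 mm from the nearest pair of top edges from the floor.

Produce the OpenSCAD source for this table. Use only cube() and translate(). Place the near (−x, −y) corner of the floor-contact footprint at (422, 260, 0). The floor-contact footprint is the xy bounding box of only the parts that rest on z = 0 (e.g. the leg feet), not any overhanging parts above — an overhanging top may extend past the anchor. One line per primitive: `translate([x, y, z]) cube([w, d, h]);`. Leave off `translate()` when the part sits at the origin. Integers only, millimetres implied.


translate([372, 210, 662]) cube([1037, 656, 47]);
translate([422, 260, 0]) cube([84, 84, 662]);
translate([1275, 260, 0]) cube([84, 84, 662]);
translate([422, 732, 0]) cube([84, 84, 662]);
translate([1275, 732, 0]) cube([84, 84, 662]);


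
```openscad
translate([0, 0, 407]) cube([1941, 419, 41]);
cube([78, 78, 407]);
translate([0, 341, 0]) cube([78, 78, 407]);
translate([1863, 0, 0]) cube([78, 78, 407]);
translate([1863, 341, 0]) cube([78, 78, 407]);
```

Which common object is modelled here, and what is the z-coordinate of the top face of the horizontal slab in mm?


A bench. The seat-top height is 448 mm.

A long slab on four corner posts — a bench. The slab sits at z = 407 with thickness 41, so the top is 407 + 41 = 448 mm.


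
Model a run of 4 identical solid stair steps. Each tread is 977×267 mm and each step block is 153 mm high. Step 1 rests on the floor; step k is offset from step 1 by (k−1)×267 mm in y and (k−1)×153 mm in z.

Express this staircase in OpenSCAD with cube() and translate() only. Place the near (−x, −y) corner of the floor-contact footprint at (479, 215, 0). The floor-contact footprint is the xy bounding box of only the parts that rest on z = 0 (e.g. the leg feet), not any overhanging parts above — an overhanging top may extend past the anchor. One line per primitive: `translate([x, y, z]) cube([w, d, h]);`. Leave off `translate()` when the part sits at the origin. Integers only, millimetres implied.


translate([479, 215, 0]) cube([977, 267, 153]);
translate([479, 482, 153]) cube([977, 267, 153]);
translate([479, 749, 306]) cube([977, 267, 153]);
translate([479, 1016, 459]) cube([977, 267, 153]);


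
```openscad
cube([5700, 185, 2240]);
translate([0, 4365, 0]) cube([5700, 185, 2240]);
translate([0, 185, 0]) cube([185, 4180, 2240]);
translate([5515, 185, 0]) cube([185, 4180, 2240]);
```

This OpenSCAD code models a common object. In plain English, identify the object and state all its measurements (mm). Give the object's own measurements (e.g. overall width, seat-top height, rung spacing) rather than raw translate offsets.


The wall frame of a small rectangular building: four walls, each 2240 mm tall and 185 mm thick, enclosing a footprint 5700 mm (x) by 4550 mm (y) outside-to-outside, with no floor or roof. The front and back walls (the −y and +y sides) span the full width; the two side walls fit between them.


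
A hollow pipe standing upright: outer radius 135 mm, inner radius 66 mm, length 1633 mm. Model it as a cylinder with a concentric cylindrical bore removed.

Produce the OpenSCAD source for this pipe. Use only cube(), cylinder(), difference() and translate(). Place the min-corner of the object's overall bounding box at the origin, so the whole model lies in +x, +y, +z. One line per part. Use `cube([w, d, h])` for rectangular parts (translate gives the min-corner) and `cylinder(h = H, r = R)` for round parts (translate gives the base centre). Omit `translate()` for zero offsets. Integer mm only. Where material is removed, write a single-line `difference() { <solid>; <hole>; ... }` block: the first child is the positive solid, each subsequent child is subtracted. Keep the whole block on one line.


difference() { translate([135, 135, 0]) cylinder(h = 1633, r = 135); translate([135, 135, 0]) cylinder(h = 1633, r = 66); }


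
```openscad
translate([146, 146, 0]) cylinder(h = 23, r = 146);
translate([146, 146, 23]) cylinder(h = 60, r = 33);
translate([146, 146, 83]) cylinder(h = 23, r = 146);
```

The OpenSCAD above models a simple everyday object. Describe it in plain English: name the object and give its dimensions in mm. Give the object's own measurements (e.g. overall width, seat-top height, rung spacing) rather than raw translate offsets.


A spool: two coaxial disc flanges of radius 146 mm and thickness 23 mm, joined by a core cylinder of radius 33 mm and height 60 mm. The lower flange rests on z = 0 and the three cylinders share a vertical axis.


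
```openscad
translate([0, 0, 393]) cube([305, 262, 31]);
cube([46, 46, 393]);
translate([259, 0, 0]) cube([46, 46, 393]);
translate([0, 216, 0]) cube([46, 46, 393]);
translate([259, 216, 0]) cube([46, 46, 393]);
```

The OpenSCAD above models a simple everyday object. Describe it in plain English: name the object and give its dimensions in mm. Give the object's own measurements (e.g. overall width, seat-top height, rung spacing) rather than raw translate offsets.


A simple wooden stool: a rectangular seat 305 mm (x) by 262 mm (y), 31 mm thick, top face at z = 424 mm, on four square legs, each 46×46 mm in cross-section. The legs rest on z = 0, each flush with a corner of the seat.


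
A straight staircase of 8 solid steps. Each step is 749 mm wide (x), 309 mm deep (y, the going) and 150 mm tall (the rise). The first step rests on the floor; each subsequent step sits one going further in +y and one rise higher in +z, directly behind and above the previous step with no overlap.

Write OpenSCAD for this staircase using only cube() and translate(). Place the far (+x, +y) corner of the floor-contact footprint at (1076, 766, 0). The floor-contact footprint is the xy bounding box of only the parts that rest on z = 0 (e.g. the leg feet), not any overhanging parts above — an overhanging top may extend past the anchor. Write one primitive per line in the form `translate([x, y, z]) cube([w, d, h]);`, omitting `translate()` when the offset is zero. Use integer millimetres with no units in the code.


translate([327, 457, 0]) cube([749, 309, 150]);
translate([327, 766, 150]) cube([749, 309, 150]);
translate([327, 1075, 300]) cube([749, 309, 150]);
translate([327, 1384, 450]) cube([749, 309, 150]);
translate([327, 1693, 600]) cube([749, 309, 150]);
translate([327, 2002, 750]) cube([749, 309, 150]);
translate([327, 2311, 900]) cube([749, 309, 150]);
translate([327, 2620, 1050]) cube([749, 309, 150]);


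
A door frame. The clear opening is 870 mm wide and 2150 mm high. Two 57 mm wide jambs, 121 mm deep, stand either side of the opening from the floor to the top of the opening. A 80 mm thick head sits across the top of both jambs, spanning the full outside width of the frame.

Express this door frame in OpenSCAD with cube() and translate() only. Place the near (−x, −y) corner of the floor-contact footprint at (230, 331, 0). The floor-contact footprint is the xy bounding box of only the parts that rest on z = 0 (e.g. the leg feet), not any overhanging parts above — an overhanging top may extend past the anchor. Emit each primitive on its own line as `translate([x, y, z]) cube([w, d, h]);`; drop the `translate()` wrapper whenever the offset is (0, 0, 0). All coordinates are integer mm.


translate([230, 331, 0]) cube([57, 121, 2150]);
translate([1157, 331, 0]) cube([57, 121, 2150]);
translate([230, 331, 2150]) cube([984, 121, 80]);


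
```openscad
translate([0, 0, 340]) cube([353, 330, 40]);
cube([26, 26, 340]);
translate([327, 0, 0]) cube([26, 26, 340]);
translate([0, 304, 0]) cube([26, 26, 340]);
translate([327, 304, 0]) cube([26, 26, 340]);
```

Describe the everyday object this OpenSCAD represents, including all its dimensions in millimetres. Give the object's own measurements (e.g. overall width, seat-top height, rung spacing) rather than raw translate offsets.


A four-legged stool. The seat is a 353×330×40 mm slab whose top surface is at z = 380 mm; four square legs, each 26×26 mm in cross-section, run from the floor (z = 0) to the underside of the seat, each flush with a corner of the seat.


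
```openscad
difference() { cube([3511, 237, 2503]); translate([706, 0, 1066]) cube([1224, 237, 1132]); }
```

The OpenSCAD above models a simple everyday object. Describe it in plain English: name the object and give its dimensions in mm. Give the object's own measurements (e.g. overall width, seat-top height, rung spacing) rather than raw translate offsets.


A wall 3511 mm long (x), 237 mm thick (y), 2503 mm tall, with a rectangular window opening cut through it. The opening is 1224 mm wide and 1132 mm tall; its sill is at z = 1066 mm and its near (−x) edge is 706 mm from the wall's −x end. The opening passes through the full wall thickness.


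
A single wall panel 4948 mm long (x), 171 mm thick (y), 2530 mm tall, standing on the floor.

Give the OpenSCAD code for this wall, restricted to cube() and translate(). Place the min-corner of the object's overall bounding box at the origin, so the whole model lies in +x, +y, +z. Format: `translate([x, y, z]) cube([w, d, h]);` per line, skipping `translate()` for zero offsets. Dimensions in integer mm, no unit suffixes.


cube([4948, 171, 2530]);


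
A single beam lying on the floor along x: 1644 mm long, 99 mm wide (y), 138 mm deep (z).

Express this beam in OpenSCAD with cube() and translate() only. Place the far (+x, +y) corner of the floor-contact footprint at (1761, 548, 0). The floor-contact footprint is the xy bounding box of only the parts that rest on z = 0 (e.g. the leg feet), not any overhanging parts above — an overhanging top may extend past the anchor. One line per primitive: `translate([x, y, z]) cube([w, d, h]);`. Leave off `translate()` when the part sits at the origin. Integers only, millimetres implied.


translate([117, 449, 0]) cube([1644, 99, 138]);


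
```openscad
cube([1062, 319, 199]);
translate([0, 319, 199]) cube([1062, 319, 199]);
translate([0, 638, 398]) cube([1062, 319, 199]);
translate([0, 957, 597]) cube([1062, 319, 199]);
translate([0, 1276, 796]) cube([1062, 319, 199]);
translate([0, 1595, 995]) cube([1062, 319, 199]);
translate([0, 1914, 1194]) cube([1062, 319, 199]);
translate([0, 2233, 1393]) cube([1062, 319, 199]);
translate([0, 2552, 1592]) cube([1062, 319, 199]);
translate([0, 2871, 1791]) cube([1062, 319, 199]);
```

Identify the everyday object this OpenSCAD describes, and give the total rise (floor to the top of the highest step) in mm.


A staircase. The total rise is 1990 mm.

10 identical blocks, each offset up and back from the previous — a staircase. Each step is 199 mm tall and there are 10 of them, so the total rise is 10 × 199 = 1990 mm.


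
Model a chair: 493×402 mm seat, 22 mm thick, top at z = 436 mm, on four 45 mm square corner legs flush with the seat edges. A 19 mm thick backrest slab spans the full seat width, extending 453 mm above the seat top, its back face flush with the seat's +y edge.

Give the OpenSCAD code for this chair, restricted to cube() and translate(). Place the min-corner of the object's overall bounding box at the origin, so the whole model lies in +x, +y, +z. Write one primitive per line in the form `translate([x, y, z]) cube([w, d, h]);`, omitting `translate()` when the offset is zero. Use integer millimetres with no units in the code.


translate([0, 0, 414]) cube([493, 402, 22]);
cube([45, 45, 414]);
translate([448, 0, 0]) cube([45, 45, 414]);
translate([0, 357, 0]) cube([45, 45, 414]);
translate([448, 357, 0]) cube([45, 45, 414]);
translate([0, 383, 436]) cube([493, 19, 453]);


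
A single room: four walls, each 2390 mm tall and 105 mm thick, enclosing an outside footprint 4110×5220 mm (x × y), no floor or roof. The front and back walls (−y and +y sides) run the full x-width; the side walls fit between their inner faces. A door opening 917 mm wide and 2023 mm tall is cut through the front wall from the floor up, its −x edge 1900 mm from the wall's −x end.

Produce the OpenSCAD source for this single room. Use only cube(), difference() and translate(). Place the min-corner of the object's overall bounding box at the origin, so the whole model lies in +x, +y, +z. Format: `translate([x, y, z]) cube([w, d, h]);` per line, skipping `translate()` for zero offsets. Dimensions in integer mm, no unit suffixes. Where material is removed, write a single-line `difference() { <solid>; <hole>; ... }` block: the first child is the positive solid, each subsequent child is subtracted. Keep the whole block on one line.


difference() { cube([4110, 105, 2390]); translate([1900, 0, 0]) cube([917, 105, 2023]); }
translate([0, 5115, 0]) cube([4110, 105, 2390]);
translate([0, 105, 0]) cube([105, 5010, 2390]);
translate([4005, 105, 0]) cube([105, 5010, 2390]);


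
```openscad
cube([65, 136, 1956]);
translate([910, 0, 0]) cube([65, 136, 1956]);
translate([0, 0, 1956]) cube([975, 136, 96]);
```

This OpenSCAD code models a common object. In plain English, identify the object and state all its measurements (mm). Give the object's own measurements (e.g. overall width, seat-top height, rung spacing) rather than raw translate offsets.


A door frame. The clear opening is 845 mm wide and 1956 mm high. Two 65 mm wide jambs, 136 mm deep, stand either side of the opening from the floor to the top of the opening. A 96 mm thick head sits across the top of both jambs, spanning the full outside width of the frame.


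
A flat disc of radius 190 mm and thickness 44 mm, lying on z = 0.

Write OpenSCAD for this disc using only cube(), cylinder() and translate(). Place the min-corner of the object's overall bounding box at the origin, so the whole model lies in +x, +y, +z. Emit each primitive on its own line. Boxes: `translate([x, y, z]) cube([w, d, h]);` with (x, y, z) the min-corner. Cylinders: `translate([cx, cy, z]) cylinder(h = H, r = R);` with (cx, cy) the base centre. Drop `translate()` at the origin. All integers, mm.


translate([190, 190, 0]) cylinder(h = 44, r = 190);


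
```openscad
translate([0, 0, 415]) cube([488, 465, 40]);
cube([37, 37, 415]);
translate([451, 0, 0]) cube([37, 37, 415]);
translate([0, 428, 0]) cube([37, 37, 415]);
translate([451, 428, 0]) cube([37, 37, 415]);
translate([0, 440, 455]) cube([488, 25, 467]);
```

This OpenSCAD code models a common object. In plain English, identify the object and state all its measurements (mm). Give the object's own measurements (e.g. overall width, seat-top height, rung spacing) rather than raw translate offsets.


A chair. The seat is a 488×465×40 mm slab with its top at z = 455 mm, on four 37×37 mm corner legs (flush with the seat edges, standing on z = 0). A flat backrest 25 mm thick, 467 mm tall, spans the full seat width and rises from the seat top along its +y edge, rear face flush with the rear of the seat.


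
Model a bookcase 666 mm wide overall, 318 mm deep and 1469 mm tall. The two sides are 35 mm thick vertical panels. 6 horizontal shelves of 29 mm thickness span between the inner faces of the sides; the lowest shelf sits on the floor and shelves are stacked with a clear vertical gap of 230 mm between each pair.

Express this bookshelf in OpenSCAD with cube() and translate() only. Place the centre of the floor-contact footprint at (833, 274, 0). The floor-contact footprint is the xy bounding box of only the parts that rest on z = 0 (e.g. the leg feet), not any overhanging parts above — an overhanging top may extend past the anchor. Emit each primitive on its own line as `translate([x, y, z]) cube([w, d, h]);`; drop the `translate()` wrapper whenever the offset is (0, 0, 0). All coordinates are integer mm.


translate([500, 115, 0]) cube([35, 318, 1469]);
translate([1131, 115, 0]) cube([35, 318, 1469]);
translate([535, 115, 0]) cube([596, 318, 29]);
translate([535, 115, 259]) cube([596, 318, 29]);
translate([535, 115, 518]) cube([596, 318, 29]);
translate([535, 115, 777]) cube([596, 318, 29]);
translate([535, 115, 1036]) cube([596, 318, 29]);
translate([535, 115, 1295]) cube([596, 318, 29]);


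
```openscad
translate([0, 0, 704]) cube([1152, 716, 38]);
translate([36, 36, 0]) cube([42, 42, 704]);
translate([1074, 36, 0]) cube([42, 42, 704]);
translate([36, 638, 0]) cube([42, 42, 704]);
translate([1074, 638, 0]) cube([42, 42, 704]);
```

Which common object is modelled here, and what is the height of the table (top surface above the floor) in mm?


A table. The table height is 742 mm.

A 1152×716×38 slab sits at z = 704 on four 42 mm square posts — a table. The top surface is at 704 + 38 = 742 mm.


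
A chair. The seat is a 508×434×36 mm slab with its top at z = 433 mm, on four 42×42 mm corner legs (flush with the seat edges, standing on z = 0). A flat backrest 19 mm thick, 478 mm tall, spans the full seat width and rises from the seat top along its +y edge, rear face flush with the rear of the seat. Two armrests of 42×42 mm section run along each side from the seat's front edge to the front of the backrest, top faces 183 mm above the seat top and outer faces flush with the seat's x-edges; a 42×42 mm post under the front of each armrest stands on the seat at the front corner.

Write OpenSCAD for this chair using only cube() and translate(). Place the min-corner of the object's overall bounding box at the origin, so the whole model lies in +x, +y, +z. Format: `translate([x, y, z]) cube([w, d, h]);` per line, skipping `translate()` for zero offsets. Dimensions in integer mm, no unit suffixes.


translate([0, 0, 397]) cube([508, 434, 36]);
cube([42, 42, 397]);
translate([466, 0, 0]) cube([42, 42, 397]);
translate([0, 392, 0]) cube([42, 42, 397]);
translate([466, 392, 0]) cube([42, 42, 397]);
translate([0, 415, 433]) cube([508, 19, 478]);
translate([0, 0, 574]) cube([42, 415, 42]);
translate([466, 0, 574]) cube([42, 415, 42]);
translate([0, 0, 433]) cube([42, 42, 141]);
translate([466, 0, 433]) cube([42, 42, 141]);


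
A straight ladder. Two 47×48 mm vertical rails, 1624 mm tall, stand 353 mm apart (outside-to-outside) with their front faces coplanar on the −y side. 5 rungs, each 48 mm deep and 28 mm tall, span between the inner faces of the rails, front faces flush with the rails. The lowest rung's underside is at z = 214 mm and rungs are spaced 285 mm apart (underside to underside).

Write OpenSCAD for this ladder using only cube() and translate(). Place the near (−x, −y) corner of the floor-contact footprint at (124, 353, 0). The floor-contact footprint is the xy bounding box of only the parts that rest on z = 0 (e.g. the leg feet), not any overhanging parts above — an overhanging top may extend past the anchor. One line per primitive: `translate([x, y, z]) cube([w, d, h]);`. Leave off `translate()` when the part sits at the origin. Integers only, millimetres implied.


translate([124, 353, 0]) cube([47, 48, 1624]);
translate([430, 353, 0]) cube([47, 48, 1624]);
translate([171, 353, 214]) cube([259, 48, 28]);
translate([171, 353, 499]) cube([259, 48, 28]);
translate([171, 353, 784]) cube([259, 48, 28]);
translate([171, 353, 1069]) cube([259, 48, 28]);
translate([171, 353, 1354]) cube([259, 48, 28]);


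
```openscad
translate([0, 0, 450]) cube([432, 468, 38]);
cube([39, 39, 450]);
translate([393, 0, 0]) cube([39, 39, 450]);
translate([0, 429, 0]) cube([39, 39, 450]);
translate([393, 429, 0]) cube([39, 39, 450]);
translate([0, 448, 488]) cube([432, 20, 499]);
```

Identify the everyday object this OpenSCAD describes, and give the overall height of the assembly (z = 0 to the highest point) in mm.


A chair. The overall height is 987 mm.

A slab on four corner posts with a tall panel at the back — a chair. The seat slab sits at z = 450 with thickness 38, and the 499 mm backrest starts at the seat top, so the overall height is 450 + 38 + 499 = 987 mm.


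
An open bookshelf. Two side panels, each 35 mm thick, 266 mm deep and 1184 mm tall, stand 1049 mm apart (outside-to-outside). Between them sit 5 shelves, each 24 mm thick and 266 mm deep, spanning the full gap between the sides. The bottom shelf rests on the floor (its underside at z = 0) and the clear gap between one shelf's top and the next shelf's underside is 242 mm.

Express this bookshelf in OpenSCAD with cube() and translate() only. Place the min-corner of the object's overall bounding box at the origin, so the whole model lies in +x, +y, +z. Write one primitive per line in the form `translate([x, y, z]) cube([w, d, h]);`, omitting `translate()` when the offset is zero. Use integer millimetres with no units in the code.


cube([35, 266, 1184]);
translate([1014, 0, 0]) cube([35, 266, 1184]);
translate([35, 0, 0]) cube([979, 266, 24]);
translate([35, 0, 266]) cube([979, 266, 24]);
translate([35, 0, 532]) cube([979, 266, 24]);
translate([35, 0, 798]) cube([979, 266, 24]);
translate([35, 0, 1064]) cube([979, 266, 24]);


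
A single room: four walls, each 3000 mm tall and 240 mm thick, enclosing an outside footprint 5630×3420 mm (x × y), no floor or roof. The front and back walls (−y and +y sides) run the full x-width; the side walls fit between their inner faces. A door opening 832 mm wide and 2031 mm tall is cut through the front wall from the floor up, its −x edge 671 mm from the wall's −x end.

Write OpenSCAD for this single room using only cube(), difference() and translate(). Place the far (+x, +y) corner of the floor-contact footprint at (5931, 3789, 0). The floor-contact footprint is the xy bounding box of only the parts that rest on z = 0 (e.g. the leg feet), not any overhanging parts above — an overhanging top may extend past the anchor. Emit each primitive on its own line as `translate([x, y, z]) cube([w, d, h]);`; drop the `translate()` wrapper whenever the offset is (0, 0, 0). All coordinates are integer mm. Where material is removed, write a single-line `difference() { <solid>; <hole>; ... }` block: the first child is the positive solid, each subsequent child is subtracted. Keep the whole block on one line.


difference() { translate([301, 369, 0]) cube([5630, 240, 3000]); translate([972, 369, 0]) cube([832, 240, 2031]); }
translate([301, 3549, 0]) cube([5630, 240, 3000]);
translate([301, 609, 0]) cube([240, 2940, 3000]);
translate([5691, 609, 0]) cube([240, 2940, 3000]);


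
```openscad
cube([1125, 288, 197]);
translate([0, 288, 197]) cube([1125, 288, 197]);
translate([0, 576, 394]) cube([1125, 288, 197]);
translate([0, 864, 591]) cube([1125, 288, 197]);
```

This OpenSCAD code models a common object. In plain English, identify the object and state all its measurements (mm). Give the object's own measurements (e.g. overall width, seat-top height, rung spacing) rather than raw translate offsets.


A straight staircase of 4 solid steps. Each step is 1125 mm wide (x), 288 mm deep (y, the going) and 197 mm tall (the rise). The first step rests on the floor; each subsequent step sits one going further in +y and one rise higher in +z, directly behind and above the previous step with no overlap.


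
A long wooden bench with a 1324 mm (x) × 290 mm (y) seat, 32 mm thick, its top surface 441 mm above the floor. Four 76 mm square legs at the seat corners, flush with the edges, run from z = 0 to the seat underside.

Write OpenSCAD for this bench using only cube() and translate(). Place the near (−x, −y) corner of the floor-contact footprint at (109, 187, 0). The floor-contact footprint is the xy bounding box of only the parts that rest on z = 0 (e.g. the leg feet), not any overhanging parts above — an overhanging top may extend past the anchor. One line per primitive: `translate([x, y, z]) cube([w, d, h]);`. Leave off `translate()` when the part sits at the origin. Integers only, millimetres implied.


translate([109, 187, 409]) cube([1324, 290, 32]);
translate([109, 187, 0]) cube([76, 76, 409]);
translate([109, 401, 0]) cube([76, 76, 409]);
translate([1357, 187, 0]) cube([76, 76, 409]);
translate([1357, 401, 0]) cube([76, 76, 409]);


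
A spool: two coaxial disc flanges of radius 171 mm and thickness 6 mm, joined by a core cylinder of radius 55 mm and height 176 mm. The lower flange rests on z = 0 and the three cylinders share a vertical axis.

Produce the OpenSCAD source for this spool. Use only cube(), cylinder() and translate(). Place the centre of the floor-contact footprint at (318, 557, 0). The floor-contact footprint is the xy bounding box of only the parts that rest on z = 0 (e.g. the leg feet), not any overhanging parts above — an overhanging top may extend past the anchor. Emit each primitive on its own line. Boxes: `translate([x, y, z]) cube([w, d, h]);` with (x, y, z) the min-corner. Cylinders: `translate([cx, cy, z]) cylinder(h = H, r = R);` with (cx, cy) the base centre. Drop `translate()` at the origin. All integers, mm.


translate([318, 557, 0]) cylinder(h = 6, r = 171);
translate([318, 557, 6]) cylinder(h = 176, r = 55);
translate([318, 557, 182]) cylinder(h = 6, r = 171);


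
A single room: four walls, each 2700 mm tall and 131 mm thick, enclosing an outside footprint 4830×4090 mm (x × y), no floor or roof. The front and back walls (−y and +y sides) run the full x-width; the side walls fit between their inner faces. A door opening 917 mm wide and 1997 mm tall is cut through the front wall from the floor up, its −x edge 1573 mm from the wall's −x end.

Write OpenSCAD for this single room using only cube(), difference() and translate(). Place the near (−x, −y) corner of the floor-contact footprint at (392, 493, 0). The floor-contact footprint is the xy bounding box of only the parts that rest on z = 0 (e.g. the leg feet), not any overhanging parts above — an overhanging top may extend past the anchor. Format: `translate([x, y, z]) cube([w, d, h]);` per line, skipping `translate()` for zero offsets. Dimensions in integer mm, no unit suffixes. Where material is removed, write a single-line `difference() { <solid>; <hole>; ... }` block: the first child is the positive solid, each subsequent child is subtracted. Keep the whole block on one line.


difference() { translate([392, 493, 0]) cube([4830, 131, 2700]); translate([1965, 493, 0]) cube([917, 131, 1997]); }
translate([392, 4452, 0]) cube([4830, 131, 2700]);
translate([392, 624, 0]) cube([131, 3828, 2700]);
translate([5091, 624, 0]) cube([131, 3828, 2700]);


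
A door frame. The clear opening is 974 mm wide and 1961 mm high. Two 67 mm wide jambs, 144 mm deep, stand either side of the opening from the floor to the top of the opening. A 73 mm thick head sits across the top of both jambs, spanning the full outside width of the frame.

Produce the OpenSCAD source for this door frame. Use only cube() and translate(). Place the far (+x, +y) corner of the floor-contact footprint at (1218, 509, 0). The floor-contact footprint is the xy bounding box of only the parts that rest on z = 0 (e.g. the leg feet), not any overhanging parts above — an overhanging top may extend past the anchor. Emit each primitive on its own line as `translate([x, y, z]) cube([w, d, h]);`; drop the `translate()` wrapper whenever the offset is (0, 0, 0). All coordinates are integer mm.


translate([110, 365, 0]) cube([67, 144, 1961]);
translate([1151, 365, 0]) cube([67, 144, 1961]);
translate([110, 365, 1961]) cube([1108, 144, 73]);


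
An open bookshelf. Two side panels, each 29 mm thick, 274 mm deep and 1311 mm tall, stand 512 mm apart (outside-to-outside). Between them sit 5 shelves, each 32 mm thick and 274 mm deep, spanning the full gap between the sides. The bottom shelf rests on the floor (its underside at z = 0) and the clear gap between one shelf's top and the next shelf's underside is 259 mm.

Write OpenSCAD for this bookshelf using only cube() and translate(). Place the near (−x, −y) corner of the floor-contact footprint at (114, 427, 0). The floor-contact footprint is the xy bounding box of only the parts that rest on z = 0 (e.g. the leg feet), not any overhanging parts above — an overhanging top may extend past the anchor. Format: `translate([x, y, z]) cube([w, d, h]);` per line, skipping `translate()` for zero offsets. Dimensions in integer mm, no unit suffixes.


translate([114, 427, 0]) cube([29, 274, 1311]);
translate([597, 427, 0]) cube([29, 274, 1311]);
translate([143, 427, 0]) cube([454, 274, 32]);
translate([143, 427, 291]) cube([454, 274, 32]);
translate([143, 427, 582]) cube([454, 274, 32]);
translate([143, 427, 873]) cube([454, 274, 32]);
translate([143, 427, 1164]) cube([454, 274, 32]);


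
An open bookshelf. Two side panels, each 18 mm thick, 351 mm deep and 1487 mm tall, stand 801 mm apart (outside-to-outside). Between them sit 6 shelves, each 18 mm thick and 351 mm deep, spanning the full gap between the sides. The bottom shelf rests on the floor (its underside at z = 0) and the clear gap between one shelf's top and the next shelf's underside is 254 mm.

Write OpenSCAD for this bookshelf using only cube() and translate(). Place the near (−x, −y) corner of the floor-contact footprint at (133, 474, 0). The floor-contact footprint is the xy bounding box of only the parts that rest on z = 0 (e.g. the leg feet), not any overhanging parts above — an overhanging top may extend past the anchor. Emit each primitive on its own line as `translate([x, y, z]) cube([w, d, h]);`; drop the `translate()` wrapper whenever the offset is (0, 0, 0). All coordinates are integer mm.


translate([133, 474, 0]) cube([18, 351, 1487]);
translate([916, 474, 0]) cube([18, 351, 1487]);
translate([151, 474, 0]) cube([765, 351, 18]);
translate([151, 474, 272]) cube([765, 351, 18]);
translate([151, 474, 544]) cube([765, 351, 18]);
translate([151, 474, 816]) cube([765, 351, 18]);
translate([151, 474, 1088]) cube([765, 351, 18]);
translate([151, 474, 1360]) cube([765, 351, 18]);


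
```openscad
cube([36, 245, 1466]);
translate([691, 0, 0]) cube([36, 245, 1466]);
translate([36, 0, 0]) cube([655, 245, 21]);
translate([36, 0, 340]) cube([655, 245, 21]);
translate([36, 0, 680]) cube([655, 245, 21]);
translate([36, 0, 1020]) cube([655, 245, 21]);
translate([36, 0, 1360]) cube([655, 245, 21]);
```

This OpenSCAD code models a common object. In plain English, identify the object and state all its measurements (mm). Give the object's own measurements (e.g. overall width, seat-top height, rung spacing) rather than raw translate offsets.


An open bookshelf. Two side panels, each 36 mm thick, 245 mm deep and 1466 mm tall, stand 727 mm apart (outside-to-outside). Between them sit 5 shelves, each 21 mm thick and 245 mm deep, spanning the full gap between the sides. The bottom shelf rests on the floor (its underside at z = 0) and the clear gap between one shelf's top and the next shelf's underside is 319 mm.


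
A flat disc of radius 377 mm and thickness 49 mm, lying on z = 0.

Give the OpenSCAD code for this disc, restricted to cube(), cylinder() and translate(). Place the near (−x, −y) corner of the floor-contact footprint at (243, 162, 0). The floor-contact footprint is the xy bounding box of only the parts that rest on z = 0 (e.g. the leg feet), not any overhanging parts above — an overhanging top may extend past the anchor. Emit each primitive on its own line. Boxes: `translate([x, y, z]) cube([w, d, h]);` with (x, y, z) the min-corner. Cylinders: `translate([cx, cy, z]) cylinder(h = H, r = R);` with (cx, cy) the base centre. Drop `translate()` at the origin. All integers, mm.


translate([620, 539, 0]) cylinder(h = 49, r = 377);


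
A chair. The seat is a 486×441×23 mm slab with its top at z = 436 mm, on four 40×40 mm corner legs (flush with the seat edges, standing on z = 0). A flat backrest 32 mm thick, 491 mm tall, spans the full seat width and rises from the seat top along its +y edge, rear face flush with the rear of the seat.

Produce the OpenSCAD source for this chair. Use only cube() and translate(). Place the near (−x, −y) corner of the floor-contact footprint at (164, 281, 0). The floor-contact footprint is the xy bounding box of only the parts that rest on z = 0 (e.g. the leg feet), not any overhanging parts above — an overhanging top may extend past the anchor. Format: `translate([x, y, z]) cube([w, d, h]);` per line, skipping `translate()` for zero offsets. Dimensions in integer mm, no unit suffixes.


// leg_h = 436 - 23 = 413
translate([164, 281, 413]) cube([486, 441, 23]);
translate([164, 281, 0]) cube([40, 40, 413]);
translate([610, 281, 0]) cube([40, 40, 413]);
translate([164, 682, 0]) cube([40, 40, 413]);
translate([610, 682, 0]) cube([40, 40, 413]);
translate([164, 690, 436]) cube([486, 32, 491]);


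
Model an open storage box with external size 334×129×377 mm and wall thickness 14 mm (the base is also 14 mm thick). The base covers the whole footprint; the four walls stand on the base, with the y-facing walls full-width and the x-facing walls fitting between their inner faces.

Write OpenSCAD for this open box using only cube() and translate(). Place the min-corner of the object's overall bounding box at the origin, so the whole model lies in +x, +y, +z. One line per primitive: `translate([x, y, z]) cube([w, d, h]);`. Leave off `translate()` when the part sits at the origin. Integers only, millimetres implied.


cube([334, 129, 14]);
translate([0, 0, 14]) cube([334, 14, 363]);
translate([0, 115, 14]) cube([334, 14, 363]);
translate([0, 14, 14]) cube([14, 101, 363]);
translate([320, 14, 14]) cube([14, 101, 363]);


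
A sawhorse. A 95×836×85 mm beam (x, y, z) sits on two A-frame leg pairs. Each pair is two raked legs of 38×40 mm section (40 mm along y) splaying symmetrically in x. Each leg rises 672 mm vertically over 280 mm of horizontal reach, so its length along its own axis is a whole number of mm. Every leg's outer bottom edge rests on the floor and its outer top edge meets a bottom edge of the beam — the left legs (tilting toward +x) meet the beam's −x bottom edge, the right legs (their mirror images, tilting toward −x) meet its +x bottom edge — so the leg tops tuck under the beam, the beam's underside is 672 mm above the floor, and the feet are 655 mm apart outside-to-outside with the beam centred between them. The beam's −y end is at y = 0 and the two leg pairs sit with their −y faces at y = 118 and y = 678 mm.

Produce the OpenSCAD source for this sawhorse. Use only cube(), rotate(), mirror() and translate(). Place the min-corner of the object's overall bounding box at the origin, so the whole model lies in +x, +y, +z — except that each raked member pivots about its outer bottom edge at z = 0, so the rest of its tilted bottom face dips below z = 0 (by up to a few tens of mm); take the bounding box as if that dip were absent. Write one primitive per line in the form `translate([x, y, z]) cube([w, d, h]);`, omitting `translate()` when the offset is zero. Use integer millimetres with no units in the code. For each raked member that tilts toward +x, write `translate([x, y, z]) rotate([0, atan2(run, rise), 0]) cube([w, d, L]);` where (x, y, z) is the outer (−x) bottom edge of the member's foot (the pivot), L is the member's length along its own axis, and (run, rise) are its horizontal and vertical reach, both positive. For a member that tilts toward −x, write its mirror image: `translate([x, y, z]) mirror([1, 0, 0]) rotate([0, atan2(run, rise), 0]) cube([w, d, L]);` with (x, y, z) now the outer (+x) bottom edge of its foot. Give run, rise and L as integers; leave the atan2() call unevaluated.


translate([280, 0, 672]) cube([95, 836, 85]);
translate([0, 118, 0]) rotate([0, atan2(280, 672), 0]) cube([38, 40, 728]);
translate([655, 118, 0]) mirror([1, 0, 0]) rotate([0, atan2(280, 672), 0]) cube([38, 40, 728]);
translate([0, 678, 0]) rotate([0, atan2(280, 672), 0]) cube([38, 40, 728]);
translate([655, 678, 0]) mirror([1, 0, 0]) rotate([0, atan2(280, 672), 0]) cube([38, 40, 728]);


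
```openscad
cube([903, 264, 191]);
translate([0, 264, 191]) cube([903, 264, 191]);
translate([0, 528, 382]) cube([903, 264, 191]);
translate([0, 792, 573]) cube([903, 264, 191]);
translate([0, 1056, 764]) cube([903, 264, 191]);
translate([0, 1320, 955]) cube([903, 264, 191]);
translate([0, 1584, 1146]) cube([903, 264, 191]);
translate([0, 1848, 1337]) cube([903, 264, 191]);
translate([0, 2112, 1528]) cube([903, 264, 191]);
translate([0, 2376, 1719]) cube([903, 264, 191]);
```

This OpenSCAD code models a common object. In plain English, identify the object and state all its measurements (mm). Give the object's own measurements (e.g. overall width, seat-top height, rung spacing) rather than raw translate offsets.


A straight staircase of 10 solid steps. Each step is 903 mm wide (x), 264 mm deep (y, the going) and 191 mm tall (the rise). The first step rests on the floor; each subsequent step sits one going further in +y and one rise higher in +z, directly behind and above the previous step with no overlap.


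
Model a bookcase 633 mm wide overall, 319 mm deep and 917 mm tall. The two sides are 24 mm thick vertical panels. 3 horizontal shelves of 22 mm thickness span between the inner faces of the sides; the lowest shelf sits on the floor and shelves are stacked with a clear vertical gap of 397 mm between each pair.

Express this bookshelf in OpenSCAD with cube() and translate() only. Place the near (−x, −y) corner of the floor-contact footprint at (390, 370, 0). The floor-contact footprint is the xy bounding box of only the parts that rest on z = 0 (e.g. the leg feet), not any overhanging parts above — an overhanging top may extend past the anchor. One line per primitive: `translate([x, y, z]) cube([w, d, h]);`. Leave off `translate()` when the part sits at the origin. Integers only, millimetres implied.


translate([390, 370, 0]) cube([24, 319, 917]);
translate([999, 370, 0]) cube([24, 319, 917]);
translate([414, 370, 0]) cube([585, 319, 22]);
translate([414, 370, 419]) cube([585, 319, 22]);
translate([414, 370, 838]) cube([585, 319, 22]);


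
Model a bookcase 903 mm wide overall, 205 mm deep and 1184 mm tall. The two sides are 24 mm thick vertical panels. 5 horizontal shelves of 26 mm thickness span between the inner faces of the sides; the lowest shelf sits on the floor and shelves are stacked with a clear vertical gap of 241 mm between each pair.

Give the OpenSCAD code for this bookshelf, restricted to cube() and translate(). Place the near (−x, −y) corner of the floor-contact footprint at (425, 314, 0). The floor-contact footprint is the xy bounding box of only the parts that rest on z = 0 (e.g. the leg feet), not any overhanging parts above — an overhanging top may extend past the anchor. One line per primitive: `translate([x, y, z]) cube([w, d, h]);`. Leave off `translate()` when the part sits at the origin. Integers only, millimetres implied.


translate([425, 314, 0]) cube([24, 205, 1184]);
translate([1304, 314, 0]) cube([24, 205, 1184]);
translate([449, 314, 0]) cube([855, 205, 26]);
translate([449, 314, 267]) cube([855, 205, 26]);
translate([449, 314, 534]) cube([855, 205, 26]);
translate([449, 314, 801]) cube([855, 205, 26]);
translate([449, 314, 1068]) cube([855, 205, 26]);
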